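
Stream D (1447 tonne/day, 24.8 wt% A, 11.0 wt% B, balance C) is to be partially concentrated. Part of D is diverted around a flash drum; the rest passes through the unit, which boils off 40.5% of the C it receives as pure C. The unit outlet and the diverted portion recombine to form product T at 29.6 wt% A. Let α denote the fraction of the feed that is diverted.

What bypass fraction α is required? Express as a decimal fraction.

All 1447×0.248 = 358.86 tonne/day of A reaches T, so T = 358.86/0.296 = 1212.4 tonne/day and vapour = 234.65 tonne/day.
The evaporator receives (1−α)·1447 of feed at 0.642 C and removes 0.405 of that C:
0.405×0.642×(1−α)×1447 = 234.65
(1−α) = 234.65/376.23 = 0.6237;  α = 0.3763.

0.376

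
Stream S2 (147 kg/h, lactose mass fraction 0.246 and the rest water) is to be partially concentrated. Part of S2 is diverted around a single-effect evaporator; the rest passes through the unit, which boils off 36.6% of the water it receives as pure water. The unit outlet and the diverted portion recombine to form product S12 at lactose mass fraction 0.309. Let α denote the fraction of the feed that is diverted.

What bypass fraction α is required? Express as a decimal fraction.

0.261

All 147×0.246 = 36.162 kg/h of lactose reaches S12, so S12 = 36.162/0.309 = 117.03 kg/h and vapour = 29.971 kg/h.
The evaporator receives (1−α)·147 of feed at 0.754 water and removes 0.366 of that water:
0.366×0.754×(1−α)×147 = 29.971
(1−α) = 29.971/40.567 = 0.7388;  α = 0.2612.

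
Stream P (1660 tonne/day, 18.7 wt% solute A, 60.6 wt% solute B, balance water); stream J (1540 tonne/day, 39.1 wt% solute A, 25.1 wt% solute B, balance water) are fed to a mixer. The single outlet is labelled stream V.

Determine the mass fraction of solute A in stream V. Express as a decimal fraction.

Total flow out = 1660 + 1540 = 3200 tonne/day.
solute A in = 1660×0.187 + 1540×0.391 = 912.56 tonne/day.
solute A mass fraction in V = 912.56/3200 = 0.285.

0.285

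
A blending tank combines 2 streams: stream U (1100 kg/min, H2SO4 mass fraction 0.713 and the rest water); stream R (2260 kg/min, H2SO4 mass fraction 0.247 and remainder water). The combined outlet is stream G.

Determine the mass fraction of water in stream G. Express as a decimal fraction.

0.600

Total flow out = 1100 + 2260 = 3360 kg/min.
water in = 1100×0.287 + 2260×0.753 = 2017.5 kg/min.
water mass fraction in G = 2017.5/3360 = 0.600.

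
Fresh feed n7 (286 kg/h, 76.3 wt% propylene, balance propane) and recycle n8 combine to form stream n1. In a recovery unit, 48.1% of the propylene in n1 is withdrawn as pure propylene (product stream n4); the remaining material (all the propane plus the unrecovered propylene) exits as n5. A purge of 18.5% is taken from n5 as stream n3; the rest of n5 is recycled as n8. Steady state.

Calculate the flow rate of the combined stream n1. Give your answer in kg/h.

744.6 kg/h

propane enters only via n7 and leaves only via the purge: 286×0.237 = 0.185×(propane in n5), and the recovery unit passes all propane, so propane in n1 = propane in n5 = 366.39 kg/h.
propylene in n1: m_A = 286×0.763 + (1−0.185)·(1−0.481)·m_A, so m_A = 218.22/0.5770 = 378.18 kg/h.
n1 = 378.18 + 366.39 = 744.57 kg/h.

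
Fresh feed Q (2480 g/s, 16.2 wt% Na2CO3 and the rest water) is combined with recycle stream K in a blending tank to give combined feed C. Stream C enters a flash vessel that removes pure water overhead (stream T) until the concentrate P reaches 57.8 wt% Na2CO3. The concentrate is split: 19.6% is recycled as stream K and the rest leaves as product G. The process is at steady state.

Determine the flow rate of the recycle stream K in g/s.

169.4 g/s

Overall Na2CO3 balance (none leaves overhead): Na2CO3 in fresh feed = Na2CO3 in product, i.e. 2480×0.162 = (1−0.196)·P·0.578.
P = 401.76/(0.578×0.804) = 864.54 g/s.
Recycle K = 0.196×864.54 = 169.45 g/s.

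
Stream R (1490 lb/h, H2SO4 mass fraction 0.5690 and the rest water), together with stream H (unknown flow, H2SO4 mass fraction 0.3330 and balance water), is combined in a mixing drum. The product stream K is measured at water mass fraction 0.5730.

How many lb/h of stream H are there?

Let H be the unknown flow. Total out = 1490 + H.
water balance: 642.19 + 0.667·H = 0.573·(1490 + H)
(0.667 − 0.573)·H = 0.573×1490 − 642.19 = 211.58
H = 211.58 / 0.094 = 2250.9 lb/h

2251 lb/h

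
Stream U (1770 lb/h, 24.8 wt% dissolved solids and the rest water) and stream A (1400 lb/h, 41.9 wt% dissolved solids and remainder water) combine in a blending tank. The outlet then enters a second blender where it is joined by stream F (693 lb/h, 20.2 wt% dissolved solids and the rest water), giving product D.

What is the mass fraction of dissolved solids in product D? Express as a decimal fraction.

Overall, product flow = 3863 lb/h.
dissolved solids in = 1770×0.248 + 1400×0.419 + 693×0.202 = 1165.5 lb/h.
dissolved solids fraction in D = 0.3017.

0.3017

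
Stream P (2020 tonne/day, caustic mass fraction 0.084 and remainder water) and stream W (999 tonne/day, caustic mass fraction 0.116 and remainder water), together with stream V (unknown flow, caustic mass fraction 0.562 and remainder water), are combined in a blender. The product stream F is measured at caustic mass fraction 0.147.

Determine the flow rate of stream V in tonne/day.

381.3 tonne/day

Let V be the unknown flow. Total out = 3019 + V.
caustic balance: 285.56 + 0.562·V = 0.147·(3019 + V)
(0.562 − 0.147)·V = 0.147×3019 − 285.56 = 158.23
V = 158.23 / 0.415 = 381.27 tonne/day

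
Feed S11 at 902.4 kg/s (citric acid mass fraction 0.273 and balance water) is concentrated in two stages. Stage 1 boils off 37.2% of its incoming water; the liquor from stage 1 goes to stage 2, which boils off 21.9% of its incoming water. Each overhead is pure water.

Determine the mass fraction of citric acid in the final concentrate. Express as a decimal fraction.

0.434

water in feed = 902.4×0.727 = 656.04 kg/s.
After stage 1: water left = (1−0.372)×656.04 = 412; stream total = 658.35 kg/s.
After stage 2: water left = (1−0.219)×412 = 321.77; final concentrate = 568.12 kg/s.
citric acid fraction = 246.36/568.12 = 0.434.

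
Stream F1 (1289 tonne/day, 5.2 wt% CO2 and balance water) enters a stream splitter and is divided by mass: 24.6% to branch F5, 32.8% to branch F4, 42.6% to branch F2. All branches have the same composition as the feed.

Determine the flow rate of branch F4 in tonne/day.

422.8 tonne/day

Branch F4 flow = 0.328×1289 = 422.79 tonne/day.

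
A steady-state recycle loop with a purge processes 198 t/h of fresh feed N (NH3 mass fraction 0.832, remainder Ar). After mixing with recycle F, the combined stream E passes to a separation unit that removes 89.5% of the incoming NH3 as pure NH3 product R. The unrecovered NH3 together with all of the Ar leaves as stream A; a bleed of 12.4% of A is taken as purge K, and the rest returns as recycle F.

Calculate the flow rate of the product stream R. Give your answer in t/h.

162.4 t/h

NH3 in E: m_A = 198×0.832 + (1−0.124)·(1−0.895)·m_A, so m_A = 164.74/0.9080 = 181.42 t/h.
Product R = 0.895×181.42 = 162.37 t/h.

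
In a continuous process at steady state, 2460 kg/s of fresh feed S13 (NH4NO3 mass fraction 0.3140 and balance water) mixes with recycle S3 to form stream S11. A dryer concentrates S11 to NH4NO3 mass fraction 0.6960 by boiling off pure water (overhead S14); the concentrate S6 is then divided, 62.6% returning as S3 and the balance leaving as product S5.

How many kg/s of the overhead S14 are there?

Overall NH4NO3 balance (none leaves overhead): NH4NO3 in fresh feed = NH4NO3 in product, i.e. 2460×0.314 = (1−0.626)·S6·0.696.
S6 = 772.44/(0.696×0.374) = 2967.5 kg/s.
Recycle S3 = 0.626×2967.5 = 1857.6 kg/s.
Combined feed S11 = 2460 + 1857.6 = 4317.6 kg/s.
Overhead S14 = S11 − S6 = 4317.6 − 2967.5 = 1350.2 kg/s.

1350 kg/s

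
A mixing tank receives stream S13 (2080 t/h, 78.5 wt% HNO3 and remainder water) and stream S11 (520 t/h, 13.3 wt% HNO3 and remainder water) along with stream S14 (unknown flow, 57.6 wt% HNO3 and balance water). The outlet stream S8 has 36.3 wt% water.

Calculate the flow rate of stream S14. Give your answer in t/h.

750.2 t/h

Let S14 be the unknown flow. Total out = 2600 + S14.
water balance: 898.04 + 0.424·S14 = 0.363·(2600 + S14)
(0.424 − 0.363)·S14 = 0.363×2600 − 898.04 = 45.76
S14 = 45.76 / 0.061 = 750.16 t/h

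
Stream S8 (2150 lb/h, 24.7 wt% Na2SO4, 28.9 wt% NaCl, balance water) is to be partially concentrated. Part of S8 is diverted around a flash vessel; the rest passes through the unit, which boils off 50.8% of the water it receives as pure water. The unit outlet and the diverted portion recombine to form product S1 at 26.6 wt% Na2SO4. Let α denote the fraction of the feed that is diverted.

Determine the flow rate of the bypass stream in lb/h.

All 2150×0.247 = 531.05 lb/h of Na2SO4 reaches S1, so S1 = 531.05/0.266 = 1996.4 lb/h and vapour = 153.57 lb/h.
The evaporator receives (1−α)·2150 of feed at 0.464 water and removes 0.508 of that water:
0.508×0.464×(1−α)×2150 = 153.57
(1−α) = 153.57/506.78 = 0.3030;  α = 0.6970.
Bypass flow = 0.6970×2150 = 1498.5 lb/h.

1498 lb/h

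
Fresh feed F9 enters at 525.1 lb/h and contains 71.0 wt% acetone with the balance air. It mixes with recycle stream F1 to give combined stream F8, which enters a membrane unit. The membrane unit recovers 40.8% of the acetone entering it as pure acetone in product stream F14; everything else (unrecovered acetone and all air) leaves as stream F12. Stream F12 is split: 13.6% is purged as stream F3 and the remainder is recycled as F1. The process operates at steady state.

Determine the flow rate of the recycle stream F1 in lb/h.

air enters only via F9 and leaves only via the purge: 525.1×0.290 = 0.136×(air in F12), and the membrane unit passes all air, so air in F8 = air in F12 = 1119.7 lb/h.
acetone in F8: m_A = 525.1×0.710 + (1−0.136)·(1−0.408)·m_A, so m_A = 372.82/0.4885 = 763.18 lb/h.
F12 = (1−0.408)×763.18 + 1119.7 = 1571.5 lb/h.
Recycle F1 = (1−0.136)×1571.5 = 1357.8 lb/h.

1358 lb/h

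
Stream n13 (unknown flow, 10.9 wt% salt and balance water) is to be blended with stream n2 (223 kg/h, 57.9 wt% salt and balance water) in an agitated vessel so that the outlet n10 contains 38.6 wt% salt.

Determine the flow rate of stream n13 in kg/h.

155.4 kg/h

Let n13 be the unknown flow. Total out = 223 + n13.
salt balance: 129.12 + 0.109·n13 = 0.386·(223 + n13)
(0.109 − 0.386)·n13 = 0.386×223 − 129.12 = -43.039
n13 = -43.039 / -0.277 = 155.38 kg/h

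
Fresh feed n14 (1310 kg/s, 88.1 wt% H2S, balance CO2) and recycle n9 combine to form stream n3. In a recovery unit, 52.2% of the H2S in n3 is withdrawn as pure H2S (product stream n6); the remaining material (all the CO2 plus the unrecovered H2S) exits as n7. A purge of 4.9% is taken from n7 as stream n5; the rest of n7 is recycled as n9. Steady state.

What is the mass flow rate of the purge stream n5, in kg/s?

205.5 kg/s

CO2 enters only via n14 and leaves only via the purge: 1310×0.119 = 0.049×(CO2 in n7), and the recovery unit passes all CO2, so CO2 in n3 = CO2 in n7 = 3181.4 kg/s.
H2S in n3: m_A = 1310×0.881 + (1−0.049)·(1−0.522)·m_A, so m_A = 1154.1/0.5454 = 2116 kg/s.
n7 = (1−0.522)×2116 + 3181.4 = 4192.9 kg/s.
Purge n5 = 0.049×4192.9 = 205.45 kg/s.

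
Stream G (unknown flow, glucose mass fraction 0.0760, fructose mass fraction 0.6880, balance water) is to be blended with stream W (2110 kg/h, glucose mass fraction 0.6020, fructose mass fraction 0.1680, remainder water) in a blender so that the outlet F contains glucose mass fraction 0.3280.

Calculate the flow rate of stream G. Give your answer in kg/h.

2294 kg/h

Let G be the unknown flow. Total out = 2110 + G.
glucose balance: 1270.2 + 0.076·G = 0.328·(2110 + G)
(0.076 − 0.328)·G = 0.328×2110 − 1270.2 = -578.14
G = -578.14 / -0.252 = 2294.2 kg/h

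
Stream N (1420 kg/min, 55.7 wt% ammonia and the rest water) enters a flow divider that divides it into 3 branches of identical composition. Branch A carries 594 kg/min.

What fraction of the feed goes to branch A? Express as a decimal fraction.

Fraction to A = 594/1420 = 0.4183.

0.418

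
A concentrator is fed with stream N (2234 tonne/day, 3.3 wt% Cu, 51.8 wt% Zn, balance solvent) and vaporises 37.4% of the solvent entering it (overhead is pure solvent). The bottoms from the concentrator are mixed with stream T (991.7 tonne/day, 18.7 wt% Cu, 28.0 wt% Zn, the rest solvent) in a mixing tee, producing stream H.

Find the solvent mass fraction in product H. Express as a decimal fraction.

Vapour removed = 0.374×0.449×2234 = 375.15 tonne/day; concentrate = 1858.9 tonne/day.
solvent reaching the mixer = 627.92 (from concentrate) + 991.7×0.533 = 1156.5 tonne/day.
Product flow = 1858.9 + 991.7 = 2850.6 tonne/day; solvent fraction = 0.406.

0.406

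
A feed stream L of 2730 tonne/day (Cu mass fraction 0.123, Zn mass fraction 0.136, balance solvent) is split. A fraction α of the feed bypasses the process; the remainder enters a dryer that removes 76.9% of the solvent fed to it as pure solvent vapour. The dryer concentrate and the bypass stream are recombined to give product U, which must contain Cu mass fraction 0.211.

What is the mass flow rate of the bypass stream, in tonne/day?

731.9 tonne/day

All 2730×0.123 = 335.79 tonne/day of Cu reaches U, so U = 335.79/0.211 = 1591.4 tonne/day and vapour = 1138.6 tonne/day.
The evaporator receives (1−α)·2730 of feed at 0.741 solvent and removes 0.769 of that solvent:
0.769×0.741×(1−α)×2730 = 1138.6
(1−α) = 1138.6/1555.6 = 0.7319;  α = 0.2681.
Bypass flow = 0.2681×2730 = 731.89 tonne/day.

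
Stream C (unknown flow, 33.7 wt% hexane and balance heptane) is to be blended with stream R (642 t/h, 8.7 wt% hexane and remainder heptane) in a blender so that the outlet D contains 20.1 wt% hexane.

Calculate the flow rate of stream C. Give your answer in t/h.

538.1 t/h

Let C be the unknown flow. Total out = 642 + C.
hexane balance: 55.854 + 0.337·C = 0.201·(642 + C)
(0.337 − 0.201)·C = 0.201×642 − 55.854 = 73.188
C = 73.188 / 0.136 = 538.15 t/h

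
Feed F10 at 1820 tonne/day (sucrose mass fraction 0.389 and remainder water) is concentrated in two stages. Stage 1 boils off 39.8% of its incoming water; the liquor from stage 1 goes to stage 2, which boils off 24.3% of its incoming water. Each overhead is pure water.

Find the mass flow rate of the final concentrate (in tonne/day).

water in feed = 1820×0.611 = 1112 tonne/day.
After stage 1: water left = (1−0.398)×1112 = 669.44; stream total = 1377.4 tonne/day.
After stage 2: water left = (1−0.243)×669.44 = 506.76; final concentrate = 1214.7 tonne/day.

1215 tonne/day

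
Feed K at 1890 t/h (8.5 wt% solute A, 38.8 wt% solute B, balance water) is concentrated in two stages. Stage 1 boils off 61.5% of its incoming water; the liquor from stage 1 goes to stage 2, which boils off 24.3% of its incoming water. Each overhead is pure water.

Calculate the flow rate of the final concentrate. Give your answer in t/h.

1184 t/h

water in feed = 1890×0.527 = 996.03 t/h.
After stage 1: water left = (1−0.615)×996.03 = 383.47; stream total = 1277.4 t/h.
After stage 2: water left = (1−0.243)×383.47 = 290.29; final concentrate = 1184.3 t/h.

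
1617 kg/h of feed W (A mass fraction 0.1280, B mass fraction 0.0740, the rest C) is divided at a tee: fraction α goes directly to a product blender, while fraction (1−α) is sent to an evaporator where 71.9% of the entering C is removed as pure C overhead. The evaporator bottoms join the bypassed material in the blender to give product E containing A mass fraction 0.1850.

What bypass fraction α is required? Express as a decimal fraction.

0.463

All 1617×0.128 = 206.98 kg/h of A reaches E, so E = 206.98/0.185 = 1118.8 kg/h and vapour = 498.21 kg/h.
The evaporator receives (1−α)·1617 of feed at 0.798 C and removes 0.719 of that C:
0.719×0.798×(1−α)×1617 = 498.21
(1−α) = 498.21/927.77 = 0.5370;  α = 0.4630.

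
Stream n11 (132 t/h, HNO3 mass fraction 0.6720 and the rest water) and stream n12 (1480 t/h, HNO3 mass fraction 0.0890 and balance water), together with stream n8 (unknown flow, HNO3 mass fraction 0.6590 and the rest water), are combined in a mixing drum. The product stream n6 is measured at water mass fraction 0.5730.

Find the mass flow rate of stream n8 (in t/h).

2017 t/h

Let n8 be the unknown flow. Total out = 1612 + n8.
water balance: 1391.6 + 0.341·n8 = 0.573·(1612 + n8)
(0.341 − 0.573)·n8 = 0.573×1612 − 1391.6 = -467.9
n8 = -467.9 / -0.232 = 2016.8 t/h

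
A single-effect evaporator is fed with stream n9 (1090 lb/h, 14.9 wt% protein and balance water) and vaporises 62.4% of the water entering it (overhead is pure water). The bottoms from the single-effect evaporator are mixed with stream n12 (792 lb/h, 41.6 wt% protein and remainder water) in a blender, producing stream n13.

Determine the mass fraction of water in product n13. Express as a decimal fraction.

Vapour removed = 0.624×0.851×1090 = 578.82 lb/h; concentrate = 511.18 lb/h.
water reaching the mixer = 348.77 (from concentrate) + 792×0.584 = 811.3 lb/h.
Product flow = 511.18 + 792 = 1303.2 lb/h; water fraction = 0.623.

0.623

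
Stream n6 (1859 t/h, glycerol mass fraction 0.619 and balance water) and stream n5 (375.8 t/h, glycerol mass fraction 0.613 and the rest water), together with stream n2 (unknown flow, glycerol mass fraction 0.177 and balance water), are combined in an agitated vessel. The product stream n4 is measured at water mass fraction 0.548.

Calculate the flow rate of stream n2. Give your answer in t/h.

1349 t/h

Let n2 be the unknown flow. Total out = 2234.8 + n2.
water balance: 853.71 + 0.823·n2 = 0.548·(2234.8 + n2)
(0.823 − 0.548)·n2 = 0.548×2234.8 − 853.71 = 370.96
n2 = 370.96 / 0.275 = 1348.9 t/h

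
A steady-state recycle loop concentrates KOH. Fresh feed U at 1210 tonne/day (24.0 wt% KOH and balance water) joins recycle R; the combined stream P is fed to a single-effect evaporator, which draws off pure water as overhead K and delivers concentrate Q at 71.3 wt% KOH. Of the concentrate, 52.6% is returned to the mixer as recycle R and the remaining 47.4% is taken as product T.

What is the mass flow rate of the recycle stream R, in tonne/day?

452 tonne/day

Overall KOH balance (none leaves overhead): KOH in fresh feed = KOH in product, i.e. 1210×0.240 = (1−0.526)·Q·0.713.
Q = 290.4/(0.713×0.474) = 859.27 tonne/day.
Recycle R = 0.526×859.27 = 451.98 tonne/day.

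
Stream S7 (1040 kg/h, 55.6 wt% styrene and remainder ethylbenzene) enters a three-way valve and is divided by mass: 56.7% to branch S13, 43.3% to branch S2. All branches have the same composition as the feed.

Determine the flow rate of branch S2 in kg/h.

450.3 kg/h

Branch S2 flow = 0.433×1040 = 450.32 kg/h.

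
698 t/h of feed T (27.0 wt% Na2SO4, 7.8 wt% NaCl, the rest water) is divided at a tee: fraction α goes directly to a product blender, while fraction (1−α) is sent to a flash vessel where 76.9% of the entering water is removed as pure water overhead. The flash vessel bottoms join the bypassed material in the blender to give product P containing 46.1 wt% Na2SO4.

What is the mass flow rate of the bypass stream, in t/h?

121.2 t/h

All 698×0.270 = 188.46 t/h of Na2SO4 reaches P, so P = 188.46/0.461 = 408.81 t/h and vapour = 289.19 t/h.
The evaporator receives (1−α)·698 of feed at 0.652 water and removes 0.769 of that water:
0.769×0.652×(1−α)×698 = 289.19
(1−α) = 289.19/349.97 = 0.8263;  α = 0.1737.
Bypass flow = 0.1737×698 = 121.22 t/h.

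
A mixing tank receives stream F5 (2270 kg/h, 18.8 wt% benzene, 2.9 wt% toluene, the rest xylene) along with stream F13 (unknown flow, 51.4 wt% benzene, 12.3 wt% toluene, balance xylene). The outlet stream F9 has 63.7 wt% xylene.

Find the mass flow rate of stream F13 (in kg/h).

Let F13 be the unknown flow. Total out = 2270 + F13.
xylene balance: 1777.4 + 0.363·F13 = 0.637·(2270 + F13)
(0.363 − 0.637)·F13 = 0.637×2270 − 1777.4 = -331.42
F13 = -331.42 / -0.274 = 1209.6 kg/h

1210 kg/h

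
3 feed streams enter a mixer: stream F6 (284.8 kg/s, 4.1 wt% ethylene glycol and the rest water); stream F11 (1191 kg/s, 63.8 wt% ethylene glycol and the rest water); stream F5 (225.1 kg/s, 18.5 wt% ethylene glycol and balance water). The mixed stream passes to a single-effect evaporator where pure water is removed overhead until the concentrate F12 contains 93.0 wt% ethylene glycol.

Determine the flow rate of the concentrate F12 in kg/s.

ethylene glycol entering = 284.8×0.041 + 1191×0.638 + 225.1×0.185 = 813.18 kg/s.
All ethylene glycol reports to F12, so F12 = 813.18/0.930 = 874.39 kg/s.

874.4 kg/s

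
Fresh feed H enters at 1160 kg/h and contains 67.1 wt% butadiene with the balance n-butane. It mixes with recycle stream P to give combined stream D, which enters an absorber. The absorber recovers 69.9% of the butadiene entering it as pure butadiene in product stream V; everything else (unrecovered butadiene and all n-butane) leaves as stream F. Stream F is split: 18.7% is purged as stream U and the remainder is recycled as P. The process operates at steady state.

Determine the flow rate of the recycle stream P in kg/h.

1911 kg/h

n-butane enters only via H and leaves only via the purge: 1160×0.329 = 0.187×(n-butane in F), and the absorber passes all n-butane, so n-butane in D = n-butane in F = 2040.9 kg/h.
butadiene in D: m_A = 1160×0.671 + (1−0.187)·(1−0.699)·m_A, so m_A = 778.36/0.7553 = 1030.5 kg/h.
F = (1−0.699)×1030.5 + 2040.9 = 2351.1 kg/h.
Recycle P = (1−0.187)×2351.1 = 1911.4 kg/h.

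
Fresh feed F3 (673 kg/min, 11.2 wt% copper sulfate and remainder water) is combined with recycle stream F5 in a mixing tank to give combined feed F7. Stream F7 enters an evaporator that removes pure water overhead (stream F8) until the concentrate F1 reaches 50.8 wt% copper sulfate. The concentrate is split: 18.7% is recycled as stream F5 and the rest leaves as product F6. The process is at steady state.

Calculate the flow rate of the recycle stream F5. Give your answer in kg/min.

34.13 kg/min

Overall copper sulfate balance (none leaves overhead): copper sulfate in fresh feed = copper sulfate in product, i.e. 673×0.112 = (1−0.187)·F1·0.508.
F1 = 75.376/(0.508×0.813) = 182.51 kg/min.
Recycle F5 = 0.187×182.51 = 34.129 kg/min.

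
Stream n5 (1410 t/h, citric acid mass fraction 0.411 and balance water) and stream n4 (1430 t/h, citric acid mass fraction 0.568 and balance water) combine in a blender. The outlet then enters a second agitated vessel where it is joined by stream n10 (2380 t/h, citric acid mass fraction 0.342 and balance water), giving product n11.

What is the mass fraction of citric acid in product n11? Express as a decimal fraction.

Overall, product flow = 5220 t/h.
citric acid in = 1410×0.411 + 1430×0.568 + 2380×0.342 = 2205.7 t/h.
citric acid fraction in n11 = 0.423.

0.423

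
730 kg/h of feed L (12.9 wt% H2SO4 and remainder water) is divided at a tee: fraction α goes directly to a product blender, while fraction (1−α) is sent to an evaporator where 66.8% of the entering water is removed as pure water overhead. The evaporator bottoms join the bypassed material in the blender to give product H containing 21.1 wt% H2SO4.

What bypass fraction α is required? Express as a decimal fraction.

All 730×0.129 = 94.17 kg/h of H2SO4 reaches H, so H = 94.17/0.211 = 446.3 kg/h and vapour = 283.7 kg/h.
The evaporator receives (1−α)·730 of feed at 0.871 water and removes 0.668 of that water:
0.668×0.871×(1−α)×730 = 283.7
(1−α) = 283.7/424.73 = 0.6679;  α = 0.3321.

0.332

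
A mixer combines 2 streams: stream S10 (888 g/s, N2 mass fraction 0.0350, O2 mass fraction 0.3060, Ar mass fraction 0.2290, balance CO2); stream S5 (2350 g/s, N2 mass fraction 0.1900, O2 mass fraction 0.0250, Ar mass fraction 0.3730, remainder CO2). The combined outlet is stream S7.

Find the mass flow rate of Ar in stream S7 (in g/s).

Ar out = Ar in = 888×0.229 + 2350×0.373 = 1079.9 g/s.

1080 g/s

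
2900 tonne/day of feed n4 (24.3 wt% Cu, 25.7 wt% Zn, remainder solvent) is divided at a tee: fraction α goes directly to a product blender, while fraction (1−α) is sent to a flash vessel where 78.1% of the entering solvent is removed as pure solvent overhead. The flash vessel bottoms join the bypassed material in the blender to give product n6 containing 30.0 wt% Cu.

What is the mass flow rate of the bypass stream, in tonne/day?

All 2900×0.243 = 704.7 tonne/day of Cu reaches n6, so n6 = 704.7/0.300 = 2349 tonne/day and vapour = 551 tonne/day.
The evaporator receives (1−α)·2900 of feed at 0.500 solvent and removes 0.781 of that solvent:
0.781×0.500×(1−α)×2900 = 551
(1−α) = 551/1132.5 = 0.4866;  α = 0.5134.
Bypass flow = 0.5134×2900 = 1489 tonne/day.

1489 tonne/day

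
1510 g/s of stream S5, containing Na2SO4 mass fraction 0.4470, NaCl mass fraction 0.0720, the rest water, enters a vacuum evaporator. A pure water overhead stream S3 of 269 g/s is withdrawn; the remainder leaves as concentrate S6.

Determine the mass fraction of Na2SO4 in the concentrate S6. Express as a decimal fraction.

0.5439

Na2SO4 is not removed: 1510×0.447 = 674.97 g/s of Na2SO4 enters S6.
Concentrate = 1510 − 269 = 1241 g/s.
Mass fraction = 674.97/1241 = 0.5439.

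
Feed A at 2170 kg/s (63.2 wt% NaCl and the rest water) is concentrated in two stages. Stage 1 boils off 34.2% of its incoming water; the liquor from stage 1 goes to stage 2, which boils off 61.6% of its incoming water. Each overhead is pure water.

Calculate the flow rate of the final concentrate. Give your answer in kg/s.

water in feed = 2170×0.368 = 798.56 kg/s.
After stage 1: water left = (1−0.342)×798.56 = 525.45; stream total = 1896.9 kg/s.
After stage 2: water left = (1−0.616)×525.45 = 201.77; final concentrate = 1573.2 kg/s.

1573 kg/s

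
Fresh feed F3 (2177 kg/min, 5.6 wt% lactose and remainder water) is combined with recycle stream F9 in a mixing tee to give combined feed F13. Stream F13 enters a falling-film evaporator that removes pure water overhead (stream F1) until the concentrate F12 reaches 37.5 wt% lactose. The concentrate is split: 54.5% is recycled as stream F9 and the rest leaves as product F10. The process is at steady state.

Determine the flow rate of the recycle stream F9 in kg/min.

Overall lactose balance (none leaves overhead): lactose in fresh feed = lactose in product, i.e. 2177×0.056 = (1−0.545)·F12·0.375.
F12 = 121.91/(0.375×0.455) = 714.5 kg/min.
Recycle F9 = 0.545×714.5 = 389.4 kg/min.

389.4 kg/min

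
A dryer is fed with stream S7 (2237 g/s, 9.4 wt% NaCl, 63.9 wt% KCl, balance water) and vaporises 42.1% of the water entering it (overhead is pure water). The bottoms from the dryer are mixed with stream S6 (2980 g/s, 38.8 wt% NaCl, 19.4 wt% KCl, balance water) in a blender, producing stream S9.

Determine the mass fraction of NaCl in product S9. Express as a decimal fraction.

0.275

Vapour removed = 0.421×0.267×2237 = 251.45 g/s; concentrate = 1985.5 g/s.
NaCl reaching the mixer = 210.28 (from concentrate) + 2980×0.388 = 1366.5 g/s.
Product flow = 1985.5 + 2980 = 4965.5 g/s; NaCl fraction = 0.275.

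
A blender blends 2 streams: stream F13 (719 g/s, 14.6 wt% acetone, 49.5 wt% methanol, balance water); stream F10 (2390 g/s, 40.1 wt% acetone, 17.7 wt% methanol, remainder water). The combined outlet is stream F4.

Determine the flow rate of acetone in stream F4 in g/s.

1063 g/s

acetone out = acetone in = 719×0.146 + 2390×0.401 = 1063.4 g/s.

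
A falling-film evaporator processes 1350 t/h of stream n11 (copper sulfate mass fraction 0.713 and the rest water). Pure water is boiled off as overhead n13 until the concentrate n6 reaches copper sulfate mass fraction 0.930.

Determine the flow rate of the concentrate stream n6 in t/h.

copper sulfate is conserved: 1350×0.713 = 962.55 t/h all reports to the concentrate.
Concentrate = 962.55/(target fraction) = 1035 t/h.

1035 t/h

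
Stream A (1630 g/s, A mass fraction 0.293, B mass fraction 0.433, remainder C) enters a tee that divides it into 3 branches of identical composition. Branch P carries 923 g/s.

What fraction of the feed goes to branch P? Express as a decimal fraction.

Fraction to P = 923/1630 = 0.5663.

0.566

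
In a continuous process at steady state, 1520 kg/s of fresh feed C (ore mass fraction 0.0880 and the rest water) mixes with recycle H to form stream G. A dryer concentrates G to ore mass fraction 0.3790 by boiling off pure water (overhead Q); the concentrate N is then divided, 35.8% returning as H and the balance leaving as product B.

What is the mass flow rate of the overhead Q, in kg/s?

Overall ore balance (none leaves overhead): ore in fresh feed = ore in product, i.e. 1520×0.088 = (1−0.358)·N·0.379.
N = 133.76/(0.379×0.642) = 549.73 kg/s.
Recycle H = 0.358×549.73 = 196.8 kg/s.
Combined feed G = 1520 + 196.8 = 1716.8 kg/s.
Overhead Q = G − N = 1716.8 − 549.73 = 1167.1 kg/s.

1167 kg/s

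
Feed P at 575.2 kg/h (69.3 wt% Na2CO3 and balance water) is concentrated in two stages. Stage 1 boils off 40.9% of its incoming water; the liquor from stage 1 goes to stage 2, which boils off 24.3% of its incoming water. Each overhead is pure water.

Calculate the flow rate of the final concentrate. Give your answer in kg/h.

477.6 kg/h

water in feed = 575.2×0.307 = 176.59 kg/h.
After stage 1: water left = (1−0.409)×176.59 = 104.36; stream total = 502.98 kg/h.
After stage 2: water left = (1−0.243)×104.36 = 79.002; final concentrate = 477.62 kg/h.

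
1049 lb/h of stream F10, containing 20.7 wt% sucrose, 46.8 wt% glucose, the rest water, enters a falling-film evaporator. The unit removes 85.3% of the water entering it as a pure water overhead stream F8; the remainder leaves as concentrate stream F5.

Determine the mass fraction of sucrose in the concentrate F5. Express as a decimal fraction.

sucrose is not removed: 1049×0.207 = 217.14 lb/h of sucrose enters F5.
water entering = 1049×0.325 = 340.93 lb/h; overhead removed = 0.853×340.93 = 290.81 lb/h.
Concentrate = 1049 − 290.81 = 758.19 lb/h.
Mass fraction = 217.14/758.19 = 0.286.

0.286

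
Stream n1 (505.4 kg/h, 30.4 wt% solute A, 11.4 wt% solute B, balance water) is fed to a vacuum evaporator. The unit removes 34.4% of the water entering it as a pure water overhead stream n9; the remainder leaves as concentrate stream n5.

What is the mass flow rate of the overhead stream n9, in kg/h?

water entering = 505.4×0.582 = 294.14 kg/h; overhead removed = 0.344×294.14 = 101.19 kg/h.

101.2 kg/h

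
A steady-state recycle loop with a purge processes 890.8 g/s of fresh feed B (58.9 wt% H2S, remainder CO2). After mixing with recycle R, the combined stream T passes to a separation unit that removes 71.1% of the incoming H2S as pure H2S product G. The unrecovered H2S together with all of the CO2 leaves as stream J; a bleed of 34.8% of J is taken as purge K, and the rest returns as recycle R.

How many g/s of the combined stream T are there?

1699 g/s

CO2 enters only via B and leaves only via the purge: 890.8×0.411 = 0.348×(CO2 in J), and the separation unit passes all CO2, so CO2 in T = CO2 in J = 1052.1 g/s.
H2S in T: m_A = 890.8×0.589 + (1−0.348)·(1−0.711)·m_A, so m_A = 524.68/0.8116 = 646.5 g/s.
T = 646.5 + 1052.1 = 1698.6 g/s.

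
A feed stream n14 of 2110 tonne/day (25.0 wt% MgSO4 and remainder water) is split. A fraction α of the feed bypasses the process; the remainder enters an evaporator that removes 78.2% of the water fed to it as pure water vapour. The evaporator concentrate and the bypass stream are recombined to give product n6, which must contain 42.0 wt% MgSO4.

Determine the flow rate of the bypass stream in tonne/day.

653.8 tonne/day

All 2110×0.250 = 527.5 tonne/day of MgSO4 reaches n6, so n6 = 527.5/0.420 = 1256 tonne/day and vapour = 854.05 tonne/day.
The evaporator receives (1−α)·2110 of feed at 0.750 water and removes 0.782 of that water:
0.782×0.750×(1−α)×2110 = 854.05
(1−α) = 854.05/1237.5 = 0.6901;  α = 0.3099.
Bypass flow = 0.3099×2110 = 653.82 tonne/day.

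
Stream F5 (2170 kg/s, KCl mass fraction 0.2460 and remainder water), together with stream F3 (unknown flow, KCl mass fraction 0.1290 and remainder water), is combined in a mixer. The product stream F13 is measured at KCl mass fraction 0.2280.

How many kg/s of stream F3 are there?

Let F3 be the unknown flow. Total out = 2170 + F3.
KCl balance: 533.82 + 0.129·F3 = 0.228·(2170 + F3)
(0.129 − 0.228)·F3 = 0.228×2170 − 533.82 = -39.06
F3 = -39.06 / -0.099 = 394.55 kg/s

394.5 kg/s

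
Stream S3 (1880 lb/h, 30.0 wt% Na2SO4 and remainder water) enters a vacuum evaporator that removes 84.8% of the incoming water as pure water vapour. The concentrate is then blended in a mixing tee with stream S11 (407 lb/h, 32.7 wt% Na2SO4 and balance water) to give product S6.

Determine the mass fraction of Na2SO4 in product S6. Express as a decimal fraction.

0.5953

Vapour removed = 0.848×0.700×1880 = 1116 lb/h; concentrate = 764.03 lb/h.
Na2SO4 reaching the mixer = 564 (from concentrate) + 407×0.327 = 697.09 lb/h.
Product flow = 764.03 + 407 = 1171 lb/h; Na2SO4 fraction = 0.5953.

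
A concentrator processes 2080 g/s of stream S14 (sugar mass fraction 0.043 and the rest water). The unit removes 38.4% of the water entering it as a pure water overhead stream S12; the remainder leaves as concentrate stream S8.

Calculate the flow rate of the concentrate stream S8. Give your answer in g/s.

water entering = 2080×0.957 = 1990.6 g/s; overhead removed = 0.384×1990.6 = 764.38 g/s.
Concentrate = 2080 − 764.38 = 1315.6 g/s.

1316 g/s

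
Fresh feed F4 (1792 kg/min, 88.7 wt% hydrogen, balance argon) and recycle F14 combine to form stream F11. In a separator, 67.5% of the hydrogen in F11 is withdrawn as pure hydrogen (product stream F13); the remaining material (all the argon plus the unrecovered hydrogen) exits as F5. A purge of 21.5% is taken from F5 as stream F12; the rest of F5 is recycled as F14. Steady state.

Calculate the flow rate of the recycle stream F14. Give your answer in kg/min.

1284 kg/min

argon enters only via F4 and leaves only via the purge: 1792×0.113 = 0.215×(argon in F5), and the separator passes all argon, so argon in F11 = argon in F5 = 941.84 kg/min.
hydrogen in F11: m_A = 1792×0.887 + (1−0.215)·(1−0.675)·m_A, so m_A = 1589.5/0.7449 = 2133.9 kg/min.
F5 = (1−0.675)×2133.9 + 941.84 = 1635.4 kg/min.
Recycle F14 = (1−0.215)×1635.4 = 1283.8 kg/min.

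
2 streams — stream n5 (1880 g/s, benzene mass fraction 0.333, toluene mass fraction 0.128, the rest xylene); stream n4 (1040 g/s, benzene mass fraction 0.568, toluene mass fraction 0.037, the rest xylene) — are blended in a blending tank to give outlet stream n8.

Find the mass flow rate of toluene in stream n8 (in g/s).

toluene out = toluene in = 1880×0.128 + 1040×0.037 = 279.12 g/s.

279.1 g/s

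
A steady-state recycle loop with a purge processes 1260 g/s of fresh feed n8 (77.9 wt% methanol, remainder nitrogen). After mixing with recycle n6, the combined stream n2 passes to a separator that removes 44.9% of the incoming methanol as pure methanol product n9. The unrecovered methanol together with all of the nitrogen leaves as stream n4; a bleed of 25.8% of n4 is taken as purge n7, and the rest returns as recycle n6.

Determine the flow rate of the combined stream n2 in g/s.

nitrogen enters only via n8 and leaves only via the purge: 1260×0.221 = 0.258×(nitrogen in n4), and the separator passes all nitrogen, so nitrogen in n2 = nitrogen in n4 = 1079.3 g/s.
methanol in n2: m_A = 1260×0.779 + (1−0.258)·(1−0.449)·m_A, so m_A = 981.54/0.5912 = 1660.4 g/s.
n2 = 1660.4 + 1079.3 = 2739.7 g/s.

2740 g/s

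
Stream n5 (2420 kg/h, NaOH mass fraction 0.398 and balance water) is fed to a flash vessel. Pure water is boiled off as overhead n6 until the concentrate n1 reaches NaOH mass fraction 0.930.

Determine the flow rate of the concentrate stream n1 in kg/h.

1036 kg/h

NaOH is conserved: 2420×0.398 = 963.16 kg/h all reports to the concentrate.
Concentrate = 963.16/(target fraction) = 1035.7 kg/h.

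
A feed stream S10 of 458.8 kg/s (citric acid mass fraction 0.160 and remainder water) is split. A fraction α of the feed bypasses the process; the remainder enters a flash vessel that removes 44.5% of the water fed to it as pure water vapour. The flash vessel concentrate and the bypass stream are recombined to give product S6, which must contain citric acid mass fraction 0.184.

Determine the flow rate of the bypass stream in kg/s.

All 458.8×0.160 = 73.408 kg/s of citric acid reaches S6, so S6 = 73.408/0.184 = 398.96 kg/s and vapour = 59.843 kg/s.
The evaporator receives (1−α)·458.8 of feed at 0.840 water and removes 0.445 of that water:
0.445×0.840×(1−α)×458.8 = 59.843
(1−α) = 59.843/171.5 = 0.3489;  α = 0.6511.
Bypass flow = 0.6511×458.8 = 298.71 kg/s.

298.7 kg/s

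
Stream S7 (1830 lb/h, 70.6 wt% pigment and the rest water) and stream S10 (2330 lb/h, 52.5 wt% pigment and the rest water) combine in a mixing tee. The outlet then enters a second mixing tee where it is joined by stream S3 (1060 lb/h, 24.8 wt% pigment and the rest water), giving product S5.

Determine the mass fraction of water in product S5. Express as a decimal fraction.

Overall, product flow = 5220 lb/h.
water in = 1830×0.294 + 2330×0.475 + 1060×0.752 = 2441.9 lb/h.
water fraction in S5 = 0.468.

0.468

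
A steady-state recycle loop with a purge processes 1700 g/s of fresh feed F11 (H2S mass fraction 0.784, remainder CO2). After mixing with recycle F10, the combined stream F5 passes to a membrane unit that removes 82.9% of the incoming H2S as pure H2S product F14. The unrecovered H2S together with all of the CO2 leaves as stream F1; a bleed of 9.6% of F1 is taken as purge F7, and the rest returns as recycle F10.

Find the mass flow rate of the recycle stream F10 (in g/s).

CO2 enters only via F11 and leaves only via the purge: 1700×0.216 = 0.096×(CO2 in F1), and the membrane unit passes all CO2, so CO2 in F5 = CO2 in F1 = 3825 g/s.
H2S in F5: m_A = 1700×0.784 + (1−0.096)·(1−0.829)·m_A, so m_A = 1332.8/0.8454 = 1576.5 g/s.
F1 = (1−0.829)×1576.5 + 3825 = 4094.6 g/s.
Recycle F10 = (1−0.096)×4094.6 = 3701.5 g/s.

3702 g/s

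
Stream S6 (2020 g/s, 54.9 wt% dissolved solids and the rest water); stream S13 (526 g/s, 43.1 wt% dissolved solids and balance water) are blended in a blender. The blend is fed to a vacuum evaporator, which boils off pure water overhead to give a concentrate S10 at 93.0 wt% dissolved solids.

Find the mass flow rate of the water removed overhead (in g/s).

1110 g/s

dissolved solids entering = 2020×0.549 + 526×0.431 = 1335.7 g/s.
All dissolved solids reports to S10, so S10 = 1335.7/0.930 = 1436.2 g/s.
Total feed = 2546 g/s; overhead = 2546 − 1436.2 = 1109.8 g/s.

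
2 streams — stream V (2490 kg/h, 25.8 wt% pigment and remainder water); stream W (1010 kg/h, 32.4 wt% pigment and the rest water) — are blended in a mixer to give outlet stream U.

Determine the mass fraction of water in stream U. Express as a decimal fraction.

0.723

Total flow out = 2490 + 1010 = 3500 kg/h.
water in = 2490×0.742 + 1010×0.676 = 2530.3 kg/h.
water mass fraction in U = 2530.3/3500 = 0.723.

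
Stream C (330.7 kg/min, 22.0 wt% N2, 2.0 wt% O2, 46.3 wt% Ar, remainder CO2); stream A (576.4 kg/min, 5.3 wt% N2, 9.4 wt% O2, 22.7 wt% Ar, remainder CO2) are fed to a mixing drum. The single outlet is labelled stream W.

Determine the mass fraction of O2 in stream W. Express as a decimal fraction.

0.067

Total flow out = 330.7 + 576.4 = 907.1 kg/min.
O2 in = 330.7×0.020 + 576.4×0.094 = 60.796 kg/min.
O2 mass fraction in W = 60.796/907.1 = 0.067.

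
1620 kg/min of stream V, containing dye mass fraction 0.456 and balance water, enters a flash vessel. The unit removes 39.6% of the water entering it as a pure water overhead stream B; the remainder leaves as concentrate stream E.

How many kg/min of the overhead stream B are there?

water entering = 1620×0.544 = 881.28 kg/min; overhead removed = 0.396×881.28 = 348.99 kg/min.

349 kg/min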